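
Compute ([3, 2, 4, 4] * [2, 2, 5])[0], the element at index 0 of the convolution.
Use y[k] = Σ_i a[i]·b[k-i] at k=0. y[0] = 3×2 = 6

6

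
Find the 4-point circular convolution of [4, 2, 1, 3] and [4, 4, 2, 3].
Use y[k] = Σ_j f[j]·g[(k-j) mod 4]. y[0] = 4×4 + 2×3 + 1×2 + 3×4 = 36; y[1] = 4×4 + 2×4 + 1×3 + 3×2 = 33; y[2] = 4×2 + 2×4 + 1×4 + 3×3 = 29; y[3] = 4×3 + 2×2 + 1×4 + 3×4 = 32. Result: [36, 33, 29, 32]

[36, 33, 29, 32]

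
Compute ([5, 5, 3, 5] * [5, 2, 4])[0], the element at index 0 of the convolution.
Use y[k] = Σ_i a[i]·b[k-i] at k=0. y[0] = 5×5 = 25

25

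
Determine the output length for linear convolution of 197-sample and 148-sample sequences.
Linear/full convolution length: m + n - 1 = 197 + 148 - 1 = 344

344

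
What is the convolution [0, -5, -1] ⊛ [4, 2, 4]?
y[0] = 0×4 = 0; y[1] = 0×2 + -5×4 = -20; y[2] = 0×4 + -5×2 + -1×4 = -14; y[3] = -5×4 + -1×2 = -22; y[4] = -1×4 = -4

[0, -20, -14, -22, -4]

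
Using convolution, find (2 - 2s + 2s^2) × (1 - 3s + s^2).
Ascending coefficients: a = [2, -2, 2], b = [1, -3, 1]. c[0] = 2×1 = 2; c[1] = 2×-3 + -2×1 = -8; c[2] = 2×1 + -2×-3 + 2×1 = 10; c[3] = -2×1 + 2×-3 = -8; c[4] = 2×1 = 2. Result coefficients: [2, -8, 10, -8, 2] → 2 - 8s + 10s^2 - 8s^3 + 2s^4

2 - 8s + 10s^2 - 8s^3 + 2s^4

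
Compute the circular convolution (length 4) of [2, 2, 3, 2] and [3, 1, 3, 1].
Use y[k] = Σ_j x[j]·h[(k-j) mod 4]. y[0] = 2×3 + 2×1 + 3×3 + 2×1 = 19; y[1] = 2×1 + 2×3 + 3×1 + 2×3 = 17; y[2] = 2×3 + 2×1 + 3×3 + 2×1 = 19; y[3] = 2×1 + 2×3 + 3×1 + 2×3 = 17. Result: [19, 17, 19, 17]

[19, 17, 19, 17]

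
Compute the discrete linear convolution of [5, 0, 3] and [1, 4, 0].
y[0] = 5×1 = 5; y[1] = 5×4 + 0×1 = 20; y[2] = 5×0 + 0×4 + 3×1 = 3; y[3] = 0×0 + 3×4 = 12; y[4] = 3×0 = 0

[5, 20, 3, 12, 0]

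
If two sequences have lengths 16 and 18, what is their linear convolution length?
Linear/full convolution length: m + n - 1 = 16 + 18 - 1 = 33

33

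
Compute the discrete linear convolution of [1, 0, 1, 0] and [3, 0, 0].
y[0] = 1×3 = 3; y[1] = 1×0 + 0×3 = 0; y[2] = 1×0 + 0×0 + 1×3 = 3; y[3] = 0×0 + 1×0 + 0×3 = 0; y[4] = 1×0 + 0×0 = 0; y[5] = 0×0 = 0

[3, 0, 3, 0, 0, 0]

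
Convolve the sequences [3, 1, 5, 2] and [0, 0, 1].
y[0] = 3×0 = 0; y[1] = 3×0 + 1×0 = 0; y[2] = 3×1 + 1×0 + 5×0 = 3; y[3] = 1×1 + 5×0 + 2×0 = 1; y[4] = 5×1 + 2×0 = 5; y[5] = 2×1 = 2

[0, 0, 3, 1, 5, 2]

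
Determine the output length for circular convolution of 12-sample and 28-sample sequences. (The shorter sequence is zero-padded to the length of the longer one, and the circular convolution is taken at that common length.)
Circular convolution (zero-padding the shorter input) has length max(m, n) = max(12, 28) = 28

28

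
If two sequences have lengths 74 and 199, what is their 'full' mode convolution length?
Linear/full convolution length: m + n - 1 = 74 + 199 - 1 = 272

272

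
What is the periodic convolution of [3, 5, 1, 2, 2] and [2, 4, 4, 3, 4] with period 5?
Use y[k] = Σ_j x[j]·h[(k-j) mod 5]. y[0] = 3×2 + 5×4 + 1×3 + 2×4 + 2×4 = 45; y[1] = 3×4 + 5×2 + 1×4 + 2×3 + 2×4 = 40; y[2] = 3×4 + 5×4 + 1×2 + 2×4 + 2×3 = 48; y[3] = 3×3 + 5×4 + 1×4 + 2×2 + 2×4 = 45; y[4] = 3×4 + 5×3 + 1×4 + 2×4 + 2×2 = 43. Result: [45, 40, 48, 45, 43]

[45, 40, 48, 45, 43]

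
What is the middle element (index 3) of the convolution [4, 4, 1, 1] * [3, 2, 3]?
Use y[k] = Σ_i a[i]·b[k-i] at k=3. y[3] = 4×3 + 1×2 + 1×3 = 17

17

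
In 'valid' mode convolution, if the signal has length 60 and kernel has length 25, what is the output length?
'Valid' mode counts only positions where the kernel fully overlaps the signal: m - n + 1 = 60 - 25 + 1 = 36

36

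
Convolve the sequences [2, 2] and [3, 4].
y[0] = 2×3 = 6; y[1] = 2×4 + 2×3 = 14; y[2] = 2×4 = 8

[6, 14, 8]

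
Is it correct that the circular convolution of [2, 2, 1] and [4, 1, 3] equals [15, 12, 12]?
Recompute circular convolution of [2, 2, 1] and [4, 1, 3]: y[0] = 2×4 + 2×3 + 1×1 = 15; y[1] = 2×1 + 2×4 + 1×3 = 13; y[2] = 2×3 + 2×1 + 1×4 = 12 → [15, 13, 12]. Compare to given [15, 12, 12]: they differ at index 1: given 12, correct 13, so answer: No

No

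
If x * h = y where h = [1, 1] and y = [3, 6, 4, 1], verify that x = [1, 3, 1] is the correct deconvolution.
Forward-compute [1, 3, 1] * [1, 1]: y[0] = 1×1 = 1; y[1] = 1×1 + 3×1 = 4; y[2] = 3×1 + 1×1 = 4; y[3] = 1×1 = 1 → [1, 4, 4, 1]. Does not match given y = [3, 6, 4, 1].

Not verified. [1, 3, 1] * [1, 1] = [1, 4, 4, 1], which differs from [3, 6, 4, 1] at index 0.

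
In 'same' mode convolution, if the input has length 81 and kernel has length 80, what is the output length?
'Same' mode returns an output with the same length as the input: 81

81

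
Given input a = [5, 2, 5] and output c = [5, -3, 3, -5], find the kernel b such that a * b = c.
Output length 4 = len(a) + len(b) - 1 ⇒ len(b) = 2. Solve b forward using b[k] = (c[k] - Σ_{i≥1} a[i]·b[k-i]) / a[0]: b[0] = c[0] / a[0] = 5 / 5 = 1; b[1] = (c[1] - 2×1) / a[0] = (-3 - 2×1) / 5 = -1. So b = [1, -1]. Forward-check [5, 2, 5] * [1, -1]: c[0] = 5×1 = 5; c[1] = 5×-1 + 2×1 = -3; c[2] = 2×-1 + 5×1 = 3; c[3] = 5×-1 = -5 → [5, -3, 3, -5] ✓

[1, -1]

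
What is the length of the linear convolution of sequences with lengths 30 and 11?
Linear/full convolution length: m + n - 1 = 30 + 11 - 1 = 40

40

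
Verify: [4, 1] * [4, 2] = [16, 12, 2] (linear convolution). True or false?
Recompute linear convolution of [4, 1] and [4, 2]: y[0] = 4×4 = 16; y[1] = 4×2 + 1×4 = 12; y[2] = 1×2 = 2 → [16, 12, 2]. Given [16, 12, 2] matches, so answer: Yes

Yes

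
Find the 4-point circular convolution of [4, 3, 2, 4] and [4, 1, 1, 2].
Use y[k] = Σ_j x[j]·h[(k-j) mod 4]. y[0] = 4×4 + 3×2 + 2×1 + 4×1 = 28; y[1] = 4×1 + 3×4 + 2×2 + 4×1 = 24; y[2] = 4×1 + 3×1 + 2×4 + 4×2 = 23; y[3] = 4×2 + 3×1 + 2×1 + 4×4 = 29. Result: [28, 24, 23, 29]

[28, 24, 23, 29]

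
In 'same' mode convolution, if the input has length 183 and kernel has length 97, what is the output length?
'Same' mode returns an output with the same length as the input: 183

183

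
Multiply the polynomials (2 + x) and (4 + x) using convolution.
Ascending coefficients: a = [2, 1], b = [4, 1]. c[0] = 2×4 = 8; c[1] = 2×1 + 1×4 = 6; c[2] = 1×1 = 1. Result coefficients: [8, 6, 1] → 8 + 6x + x^2

8 + 6x + x^2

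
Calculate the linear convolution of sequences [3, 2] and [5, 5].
y[0] = 3×5 = 15; y[1] = 3×5 + 2×5 = 25; y[2] = 2×5 = 10

[15, 25, 10]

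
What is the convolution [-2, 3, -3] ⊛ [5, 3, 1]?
y[0] = -2×5 = -10; y[1] = -2×3 + 3×5 = 9; y[2] = -2×1 + 3×3 + -3×5 = -8; y[3] = 3×1 + -3×3 = -6; y[4] = -3×1 = -3

[-10, 9, -8, -6, -3]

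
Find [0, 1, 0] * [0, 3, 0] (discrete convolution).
y[0] = 0×0 = 0; y[1] = 0×3 + 1×0 = 0; y[2] = 0×0 + 1×3 + 0×0 = 3; y[3] = 1×0 + 0×3 = 0; y[4] = 0×0 = 0

[0, 0, 3, 0, 0]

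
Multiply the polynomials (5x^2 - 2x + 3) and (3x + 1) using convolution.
Ascending coefficients: a = [3, -2, 5], b = [1, 3]. c[0] = 3×1 = 3; c[1] = 3×3 + -2×1 = 7; c[2] = -2×3 + 5×1 = -1; c[3] = 5×3 = 15. Result coefficients: [3, 7, -1, 15] → 15x^3 - x^2 + 7x + 3

15x^3 - x^2 + 7x + 3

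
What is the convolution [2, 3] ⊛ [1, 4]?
y[0] = 2×1 = 2; y[1] = 2×4 + 3×1 = 11; y[2] = 3×4 = 12

[2, 11, 12]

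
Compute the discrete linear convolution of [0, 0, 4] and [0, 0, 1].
y[0] = 0×0 = 0; y[1] = 0×0 + 0×0 = 0; y[2] = 0×1 + 0×0 + 4×0 = 0; y[3] = 0×1 + 4×0 = 0; y[4] = 4×1 = 4

[0, 0, 0, 0, 4]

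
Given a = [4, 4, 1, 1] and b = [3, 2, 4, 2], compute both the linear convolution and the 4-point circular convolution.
Linear: y_lin[0] = 4×3 = 12; y_lin[1] = 4×2 + 4×3 = 20; y_lin[2] = 4×4 + 4×2 + 1×3 = 27; y_lin[3] = 4×2 + 4×4 + 1×2 + 1×3 = 29; y_lin[4] = 4×2 + 1×4 + 1×2 = 14; y_lin[5] = 1×2 + 1×4 = 6; y_lin[6] = 1×2 = 2 → [12, 20, 27, 29, 14, 6, 2]. Circular (length 4): y[0] = 4×3 + 4×2 + 1×4 + 1×2 = 26; y[1] = 4×2 + 4×3 + 1×2 + 1×4 = 26; y[2] = 4×4 + 4×2 + 1×3 + 1×2 = 29; y[3] = 4×2 + 4×4 + 1×2 + 1×3 = 29 → [26, 26, 29, 29]

Linear: [12, 20, 27, 29, 14, 6, 2], Circular: [26, 26, 29, 29]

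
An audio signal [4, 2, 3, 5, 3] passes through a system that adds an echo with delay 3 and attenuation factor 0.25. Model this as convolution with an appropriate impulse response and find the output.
Direct-path + delayed-attenuated-path model → impulse response h = [1, 0, 0, 0.25] (1 at lag 0, 0.25 at lag 3). Output y[n] = x[n] + 0.25·x[n - 3] (with x[n] = 0 outside 0..4): y[0] = 4 + 0.25×0 = 4; y[1] = 2 + 0.25×0 = 2; y[2] = 3 + 0.25×0 = 3; y[3] = 5 + 0.25×4 = 6.0; y[4] = 3 + 0.25×2 = 3.5; y[5] = 0 + 0.25×3 = 0.75; y[6] = 0 + 0.25×5 = 1.25; y[7] = 0 + 0.25×3 = 0.75. So y = [4, 2, 3, 6.0, 3.5, 0.75, 1.25, 0.75]

[4, 2, 3, 6.0, 3.5, 0.75, 1.25, 0.75]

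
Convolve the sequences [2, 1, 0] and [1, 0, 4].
y[0] = 2×1 = 2; y[1] = 2×0 + 1×1 = 1; y[2] = 2×4 + 1×0 + 0×1 = 8; y[3] = 1×4 + 0×0 = 4; y[4] = 0×4 = 0

[2, 1, 8, 4, 0]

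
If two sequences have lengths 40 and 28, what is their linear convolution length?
Linear/full convolution length: m + n - 1 = 40 + 28 - 1 = 67

67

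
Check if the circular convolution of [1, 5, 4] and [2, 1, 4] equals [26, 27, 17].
Recompute circular convolution of [1, 5, 4] and [2, 1, 4]: y[0] = 1×2 + 5×4 + 4×1 = 26; y[1] = 1×1 + 5×2 + 4×4 = 27; y[2] = 1×4 + 5×1 + 4×2 = 17 → [26, 27, 17]. Given [26, 27, 17] matches, so answer: Yes

Yes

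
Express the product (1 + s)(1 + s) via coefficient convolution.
Ascending coefficients: a = [1, 1], b = [1, 1]. c[0] = 1×1 = 1; c[1] = 1×1 + 1×1 = 2; c[2] = 1×1 = 1. Result coefficients: [1, 2, 1] → 1 + 2s + s^2

1 + 2s + s^2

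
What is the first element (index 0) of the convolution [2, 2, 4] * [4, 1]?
Use y[k] = Σ_i a[i]·b[k-i] at k=0. y[0] = 2×4 = 8

8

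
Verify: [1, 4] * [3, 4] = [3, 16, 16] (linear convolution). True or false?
Recompute linear convolution of [1, 4] and [3, 4]: y[0] = 1×3 = 3; y[1] = 1×4 + 4×3 = 16; y[2] = 4×4 = 16 → [3, 16, 16]. Given [3, 16, 16] matches, so answer: Yes

Yes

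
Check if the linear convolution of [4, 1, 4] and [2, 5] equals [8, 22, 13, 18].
Recompute linear convolution of [4, 1, 4] and [2, 5]: y[0] = 4×2 = 8; y[1] = 4×5 + 1×2 = 22; y[2] = 1×5 + 4×2 = 13; y[3] = 4×5 = 20 → [8, 22, 13, 20]. Compare to given [8, 22, 13, 18]: they differ at index 3: given 18, correct 20, so answer: No

No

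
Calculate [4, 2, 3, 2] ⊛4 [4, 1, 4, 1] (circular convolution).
Use y[k] = Σ_j f[j]·g[(k-j) mod 4]. y[0] = 4×4 + 2×1 + 3×4 + 2×1 = 32; y[1] = 4×1 + 2×4 + 3×1 + 2×4 = 23; y[2] = 4×4 + 2×1 + 3×4 + 2×1 = 32; y[3] = 4×1 + 2×4 + 3×1 + 2×4 = 23. Result: [32, 23, 32, 23]

[32, 23, 32, 23]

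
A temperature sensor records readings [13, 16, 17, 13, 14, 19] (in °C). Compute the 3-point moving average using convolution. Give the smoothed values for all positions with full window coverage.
3-point moving average kernel = [1, 1, 1]. Apply in 'valid' mode (full window coverage): avg[0] = (13 + 16 + 17) / 3 = 15.33; avg[1] = (16 + 17 + 13) / 3 = 15.33; avg[2] = (17 + 13 + 14) / 3 = 14.67; avg[3] = (13 + 14 + 19) / 3 = 15.33. Smoothed values: [15.33, 15.33, 14.67, 15.33]

[15.33, 15.33, 14.67, 15.33]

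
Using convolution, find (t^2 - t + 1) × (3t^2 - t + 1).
Ascending coefficients: a = [1, -1, 1], b = [1, -1, 3]. c[0] = 1×1 = 1; c[1] = 1×-1 + -1×1 = -2; c[2] = 1×3 + -1×-1 + 1×1 = 5; c[3] = -1×3 + 1×-1 = -4; c[4] = 1×3 = 3. Result coefficients: [1, -2, 5, -4, 3] → 3t^4 - 4t^3 + 5t^2 - 2t + 1

3t^4 - 4t^3 + 5t^2 - 2t + 1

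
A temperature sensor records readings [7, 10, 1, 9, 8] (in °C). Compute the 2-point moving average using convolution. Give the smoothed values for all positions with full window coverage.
2-point moving average kernel = [1, 1]. Apply in 'valid' mode (full window coverage): avg[0] = (7 + 10) / 2 = 8.5; avg[1] = (10 + 1) / 2 = 5.5; avg[2] = (1 + 9) / 2 = 5.0; avg[3] = (9 + 8) / 2 = 8.5. Smoothed values: [8.5, 5.5, 5.0, 8.5]

[8.5, 5.5, 5.0, 8.5]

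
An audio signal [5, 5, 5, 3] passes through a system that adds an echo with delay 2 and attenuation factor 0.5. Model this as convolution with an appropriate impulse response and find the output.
Direct-path + delayed-attenuated-path model → impulse response h = [1, 0, 0.5] (1 at lag 0, 0.5 at lag 2). Output y[n] = x[n] + 0.5·x[n - 2] (with x[n] = 0 outside 0..3): y[0] = 5 + 0.5×0 = 5; y[1] = 5 + 0.5×0 = 5; y[2] = 5 + 0.5×5 = 7.5; y[3] = 3 + 0.5×5 = 5.5; y[4] = 0 + 0.5×5 = 2.5; y[5] = 0 + 0.5×3 = 1.5. So y = [5, 5, 7.5, 5.5, 2.5, 1.5]

[5, 5, 7.5, 5.5, 2.5, 1.5]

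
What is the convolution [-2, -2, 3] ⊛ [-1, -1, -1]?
y[0] = -2×-1 = 2; y[1] = -2×-1 + -2×-1 = 4; y[2] = -2×-1 + -2×-1 + 3×-1 = 1; y[3] = -2×-1 + 3×-1 = -1; y[4] = 3×-1 = -3

[2, 4, 1, -1, -3]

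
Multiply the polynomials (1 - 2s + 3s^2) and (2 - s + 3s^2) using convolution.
Ascending coefficients: a = [1, -2, 3], b = [2, -1, 3]. c[0] = 1×2 = 2; c[1] = 1×-1 + -2×2 = -5; c[2] = 1×3 + -2×-1 + 3×2 = 11; c[3] = -2×3 + 3×-1 = -9; c[4] = 3×3 = 9. Result coefficients: [2, -5, 11, -9, 9] → 2 - 5s + 11s^2 - 9s^3 + 9s^4

2 - 5s + 11s^2 - 9s^3 + 9s^4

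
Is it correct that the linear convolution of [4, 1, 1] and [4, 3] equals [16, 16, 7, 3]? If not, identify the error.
Recompute linear convolution of [4, 1, 1] and [4, 3]: y[0] = 4×4 = 16; y[1] = 4×3 + 1×4 = 16; y[2] = 1×3 + 1×4 = 7; y[3] = 1×3 = 3 → [16, 16, 7, 3]. Given [16, 16, 7, 3] matches, so answer: Yes

Yes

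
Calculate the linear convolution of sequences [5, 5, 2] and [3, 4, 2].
y[0] = 5×3 = 15; y[1] = 5×4 + 5×3 = 35; y[2] = 5×2 + 5×4 + 2×3 = 36; y[3] = 5×2 + 2×4 = 18; y[4] = 2×2 = 4

[15, 35, 36, 18, 4]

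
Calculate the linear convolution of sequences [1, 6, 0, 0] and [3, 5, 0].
y[0] = 1×3 = 3; y[1] = 1×5 + 6×3 = 23; y[2] = 1×0 + 6×5 + 0×3 = 30; y[3] = 6×0 + 0×5 + 0×3 = 0; y[4] = 0×0 + 0×5 = 0; y[5] = 0×0 = 0

[3, 23, 30, 0, 0, 0]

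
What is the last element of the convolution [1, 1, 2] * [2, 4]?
Use y[k] = Σ_i a[i]·b[k-i] at k=3. y[3] = 2×4 = 8

8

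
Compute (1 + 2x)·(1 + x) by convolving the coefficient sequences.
Ascending coefficients: a = [1, 2], b = [1, 1]. c[0] = 1×1 = 1; c[1] = 1×1 + 2×1 = 3; c[2] = 2×1 = 2. Result coefficients: [1, 3, 2] → 1 + 3x + 2x^2

1 + 3x + 2x^2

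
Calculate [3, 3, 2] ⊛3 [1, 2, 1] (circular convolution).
Use y[k] = Σ_j x[j]·h[(k-j) mod 3]. y[0] = 3×1 + 3×1 + 2×2 = 10; y[1] = 3×2 + 3×1 + 2×1 = 11; y[2] = 3×1 + 3×2 + 2×1 = 11. Result: [10, 11, 11]

[10, 11, 11]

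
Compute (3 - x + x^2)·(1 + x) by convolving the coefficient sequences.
Ascending coefficients: a = [3, -1, 1], b = [1, 1]. c[0] = 3×1 = 3; c[1] = 3×1 + -1×1 = 2; c[2] = -1×1 + 1×1 = 0; c[3] = 1×1 = 1. Result coefficients: [3, 2, 0, 1] → 3 + 2x + x^3

3 + 2x + x^3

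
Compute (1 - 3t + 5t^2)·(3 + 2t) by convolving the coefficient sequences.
Ascending coefficients: a = [1, -3, 5], b = [3, 2]. c[0] = 1×3 = 3; c[1] = 1×2 + -3×3 = -7; c[2] = -3×2 + 5×3 = 9; c[3] = 5×2 = 10. Result coefficients: [3, -7, 9, 10] → 3 - 7t + 9t^2 + 10t^3

3 - 7t + 9t^2 + 10t^3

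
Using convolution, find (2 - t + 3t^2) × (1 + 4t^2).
Ascending coefficients: a = [2, -1, 3], b = [1, 0, 4]. c[0] = 2×1 = 2; c[1] = 2×0 + -1×1 = -1; c[2] = 2×4 + -1×0 + 3×1 = 11; c[3] = -1×4 + 3×0 = -4; c[4] = 3×4 = 12. Result coefficients: [2, -1, 11, -4, 12] → 2 - t + 11t^2 - 4t^3 + 12t^4

2 - t + 11t^2 - 4t^3 + 12t^4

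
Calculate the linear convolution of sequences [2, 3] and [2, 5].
y[0] = 2×2 = 4; y[1] = 2×5 + 3×2 = 16; y[2] = 3×5 = 15

[4, 16, 15]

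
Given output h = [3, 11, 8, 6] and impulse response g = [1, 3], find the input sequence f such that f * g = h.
Deconvolve h=[3, 11, 8, 6] by g=[1, 3]. Since g[0]=1, solve forward: f[0] = h[0] / 1 = 3; f[1] = (h[1] - 3×3) / 1 = 2; f[2] = (h[2] - 2×3) / 1 = 2. So f = [3, 2, 2]. Check by forward convolution: h[0] = 3×1 = 3; h[1] = 3×3 + 2×1 = 11; h[2] = 2×3 + 2×1 = 8; h[3] = 2×3 = 6

[3, 2, 2]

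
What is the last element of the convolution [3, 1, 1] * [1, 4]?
Use y[k] = Σ_i a[i]·b[k-i] at k=3. y[3] = 1×4 = 4

4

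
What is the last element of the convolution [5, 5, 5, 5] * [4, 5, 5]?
Use y[k] = Σ_i a[i]·b[k-i] at k=5. y[5] = 5×5 = 25

25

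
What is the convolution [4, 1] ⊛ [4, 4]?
y[0] = 4×4 = 16; y[1] = 4×4 + 1×4 = 20; y[2] = 1×4 = 4

[16, 20, 4]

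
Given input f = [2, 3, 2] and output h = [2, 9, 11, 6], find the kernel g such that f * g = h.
Output length 4 = len(f) + len(g) - 1 ⇒ len(g) = 2. Solve g forward using g[k] = (h[k] - Σ_{i≥1} f[i]·g[k-i]) / f[0]: g[0] = h[0] / f[0] = 2 / 2 = 1; g[1] = (h[1] - 3×1) / f[0] = (9 - 3×1) / 2 = 3. So g = [1, 3]. Forward-check [2, 3, 2] * [1, 3]: h[0] = 2×1 = 2; h[1] = 2×3 + 3×1 = 9; h[2] = 3×3 + 2×1 = 11; h[3] = 2×3 = 6 → [2, 9, 11, 6] ✓

[1, 3]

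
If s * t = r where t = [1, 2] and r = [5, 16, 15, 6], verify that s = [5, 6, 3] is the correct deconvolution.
Forward-compute [5, 6, 3] * [1, 2]: r[0] = 5×1 = 5; r[1] = 5×2 + 6×1 = 16; r[2] = 6×2 + 3×1 = 15; r[3] = 3×2 = 6 → [5, 16, 15, 6]. Matches given r = [5, 16, 15, 6], so verified.

Verified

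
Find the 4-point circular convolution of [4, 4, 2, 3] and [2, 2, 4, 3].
Use y[k] = Σ_j u[j]·v[(k-j) mod 4]. y[0] = 4×2 + 4×3 + 2×4 + 3×2 = 34; y[1] = 4×2 + 4×2 + 2×3 + 3×4 = 34; y[2] = 4×4 + 4×2 + 2×2 + 3×3 = 37; y[3] = 4×3 + 4×4 + 2×2 + 3×2 = 38. Result: [34, 34, 37, 38]

[34, 34, 37, 38]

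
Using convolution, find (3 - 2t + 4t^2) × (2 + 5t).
Ascending coefficients: a = [3, -2, 4], b = [2, 5]. c[0] = 3×2 = 6; c[1] = 3×5 + -2×2 = 11; c[2] = -2×5 + 4×2 = -2; c[3] = 4×5 = 20. Result coefficients: [6, 11, -2, 20] → 6 + 11t - 2t^2 + 20t^3

6 + 11t - 2t^2 + 20t^3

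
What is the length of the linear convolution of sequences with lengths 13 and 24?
Linear/full convolution length: m + n - 1 = 13 + 24 - 1 = 36

36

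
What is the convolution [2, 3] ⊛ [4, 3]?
y[0] = 2×4 = 8; y[1] = 2×3 + 3×4 = 18; y[2] = 3×3 = 9

[8, 18, 9]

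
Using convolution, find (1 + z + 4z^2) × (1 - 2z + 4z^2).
Ascending coefficients: a = [1, 1, 4], b = [1, -2, 4]. c[0] = 1×1 = 1; c[1] = 1×-2 + 1×1 = -1; c[2] = 1×4 + 1×-2 + 4×1 = 6; c[3] = 1×4 + 4×-2 = -4; c[4] = 4×4 = 16. Result coefficients: [1, -1, 6, -4, 16] → 1 - z + 6z^2 - 4z^3 + 16z^4

1 - z + 6z^2 - 4z^3 + 16z^4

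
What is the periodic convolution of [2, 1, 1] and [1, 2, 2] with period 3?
Use y[k] = Σ_j s[j]·t[(k-j) mod 3]. y[0] = 2×1 + 1×2 + 1×2 = 6; y[1] = 2×2 + 1×1 + 1×2 = 7; y[2] = 2×2 + 1×2 + 1×1 = 7. Result: [6, 7, 7]

[6, 7, 7]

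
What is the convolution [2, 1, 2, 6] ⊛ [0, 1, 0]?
y[0] = 2×0 = 0; y[1] = 2×1 + 1×0 = 2; y[2] = 2×0 + 1×1 + 2×0 = 1; y[3] = 1×0 + 2×1 + 6×0 = 2; y[4] = 2×0 + 6×1 = 6; y[5] = 6×0 = 0

[0, 2, 1, 2, 6, 0]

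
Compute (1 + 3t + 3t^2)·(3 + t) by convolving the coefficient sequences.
Ascending coefficients: a = [1, 3, 3], b = [3, 1]. c[0] = 1×3 = 3; c[1] = 1×1 + 3×3 = 10; c[2] = 3×1 + 3×3 = 12; c[3] = 3×1 = 3. Result coefficients: [3, 10, 12, 3] → 3 + 10t + 12t^2 + 3t^3

3 + 10t + 12t^2 + 3t^3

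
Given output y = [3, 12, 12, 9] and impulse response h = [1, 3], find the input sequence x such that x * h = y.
Deconvolve y=[3, 12, 12, 9] by h=[1, 3]. Since h[0]=1, solve forward: x[0] = y[0] / 1 = 3; x[1] = (y[1] - 3×3) / 1 = 3; x[2] = (y[2] - 3×3) / 1 = 3. So x = [3, 3, 3]. Check by forward convolution: y[0] = 3×1 = 3; y[1] = 3×3 + 3×1 = 12; y[2] = 3×3 + 3×1 = 12; y[3] = 3×3 = 9

[3, 3, 3]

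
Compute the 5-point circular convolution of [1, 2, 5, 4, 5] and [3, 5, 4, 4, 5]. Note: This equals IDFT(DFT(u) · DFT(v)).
Either evaluate y[k] = Σ_j u[j]·v[(k-j) mod 5] directly, or use IDFT(DFT(u) · DFT(v)). y[0] = 1×3 + 2×5 + 5×4 + 4×4 + 5×5 = 74; y[1] = 1×5 + 2×3 + 5×5 + 4×4 + 5×4 = 72; y[2] = 1×4 + 2×5 + 5×3 + 4×5 + 5×4 = 69; y[3] = 1×4 + 2×4 + 5×5 + 4×3 + 5×5 = 74; y[4] = 1×5 + 2×4 + 5×4 + 4×5 + 5×3 = 68. Result: [74, 72, 69, 74, 68]

[74, 72, 69, 74, 68]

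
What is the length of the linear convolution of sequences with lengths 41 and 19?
Linear/full convolution length: m + n - 1 = 41 + 19 - 1 = 59

59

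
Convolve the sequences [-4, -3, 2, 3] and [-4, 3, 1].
y[0] = -4×-4 = 16; y[1] = -4×3 + -3×-4 = 0; y[2] = -4×1 + -3×3 + 2×-4 = -21; y[3] = -3×1 + 2×3 + 3×-4 = -9; y[4] = 2×1 + 3×3 = 11; y[5] = 3×1 = 3

[16, 0, -21, -9, 11, 3]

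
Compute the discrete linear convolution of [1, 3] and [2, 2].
y[0] = 1×2 = 2; y[1] = 1×2 + 3×2 = 8; y[2] = 3×2 = 6

[2, 8, 6]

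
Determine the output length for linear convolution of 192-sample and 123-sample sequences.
Linear/full convolution length: m + n - 1 = 192 + 123 - 1 = 314

314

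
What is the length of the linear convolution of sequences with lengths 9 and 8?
Linear/full convolution length: m + n - 1 = 9 + 8 - 1 = 16

16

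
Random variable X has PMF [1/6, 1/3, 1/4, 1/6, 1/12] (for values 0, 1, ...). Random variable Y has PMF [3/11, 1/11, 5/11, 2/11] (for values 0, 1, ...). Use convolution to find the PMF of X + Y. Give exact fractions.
P(X+Y=k) = Σ_i P(X=i)·P(Y=k-i) — a convolution of [1/6, 1/3, 1/4, 1/6, 1/12] and [3/11, 1/11, 5/11, 2/11]. P(X+Y=0) = (1/6)×(3/11) = 1/22; P(X+Y=1) = (1/6)×(1/11) + (1/3)×(3/11) = 1/66 + 1/11 = 7/66; P(X+Y=2) = (1/6)×(5/11) + (1/3)×(1/11) + (1/4)×(3/11) = 5/66 + 1/33 + 3/44 = 23/132; P(X+Y=3) = (1/6)×(2/11) + (1/3)×(5/11) + (1/4)×(1/11) + (1/6)×(3/11) = 1/33 + 5/33 + 1/44 + 1/22 = 1/4; P(X+Y=4) = (1/3)×(2/11) + (1/4)×(5/11) + (1/6)×(1/11) + (1/12)×(3/11) = 2/33 + 5/44 + 1/66 + 1/44 = 7/33; P(X+Y=5) = (1/4)×(2/11) + (1/6)×(5/11) + (1/12)×(1/11) = 1/22 + 5/66 + 1/132 = 17/132; P(X+Y=6) = (1/6)×(2/11) + (1/12)×(5/11) = 1/33 + 5/132 = 3/44; P(X+Y=7) = (1/12)×(2/11) = 1/66. PMF: [1/22, 7/66, 23/132, 1/4, 7/33, 17/132, 3/44, 1/66] (sums to 1 ✓)

[1/22, 7/66, 23/132, 1/4, 7/33, 17/132, 3/44, 1/66]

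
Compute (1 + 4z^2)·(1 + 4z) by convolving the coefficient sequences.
Ascending coefficients: a = [1, 0, 4], b = [1, 4]. c[0] = 1×1 = 1; c[1] = 1×4 + 0×1 = 4; c[2] = 0×4 + 4×1 = 4; c[3] = 4×4 = 16. Result coefficients: [1, 4, 4, 16] → 1 + 4z + 4z^2 + 16z^3

1 + 4z + 4z^2 + 16z^3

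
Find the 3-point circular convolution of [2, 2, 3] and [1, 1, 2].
Use y[k] = Σ_j x[j]·h[(k-j) mod 3]. y[0] = 2×1 + 2×2 + 3×1 = 9; y[1] = 2×1 + 2×1 + 3×2 = 10; y[2] = 2×2 + 2×1 + 3×1 = 9. Result: [9, 10, 9]

[9, 10, 9]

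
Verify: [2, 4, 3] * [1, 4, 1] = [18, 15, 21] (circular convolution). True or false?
Recompute circular convolution of [2, 4, 3] and [1, 4, 1]: y[0] = 2×1 + 4×1 + 3×4 = 18; y[1] = 2×4 + 4×1 + 3×1 = 15; y[2] = 2×1 + 4×4 + 3×1 = 21 → [18, 15, 21]. Given [18, 15, 21] matches, so answer: Yes

Yes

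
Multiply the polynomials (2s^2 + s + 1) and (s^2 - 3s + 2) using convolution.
Ascending coefficients: a = [1, 1, 2], b = [2, -3, 1]. c[0] = 1×2 = 2; c[1] = 1×-3 + 1×2 = -1; c[2] = 1×1 + 1×-3 + 2×2 = 2; c[3] = 1×1 + 2×-3 = -5; c[4] = 2×1 = 2. Result coefficients: [2, -1, 2, -5, 2] → 2s^4 - 5s^3 + 2s^2 - s + 2

2s^4 - 5s^3 + 2s^2 - s + 2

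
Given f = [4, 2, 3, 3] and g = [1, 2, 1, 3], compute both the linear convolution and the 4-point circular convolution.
Linear: y_lin[0] = 4×1 = 4; y_lin[1] = 4×2 + 2×1 = 10; y_lin[2] = 4×1 + 2×2 + 3×1 = 11; y_lin[3] = 4×3 + 2×1 + 3×2 + 3×1 = 23; y_lin[4] = 2×3 + 3×1 + 3×2 = 15; y_lin[5] = 3×3 + 3×1 = 12; y_lin[6] = 3×3 = 9 → [4, 10, 11, 23, 15, 12, 9]. Circular (length 4): y[0] = 4×1 + 2×3 + 3×1 + 3×2 = 19; y[1] = 4×2 + 2×1 + 3×3 + 3×1 = 22; y[2] = 4×1 + 2×2 + 3×1 + 3×3 = 20; y[3] = 4×3 + 2×1 + 3×2 + 3×1 = 23 → [19, 22, 20, 23]

Linear: [4, 10, 11, 23, 15, 12, 9], Circular: [19, 22, 20, 23]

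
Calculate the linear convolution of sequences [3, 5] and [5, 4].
y[0] = 3×5 = 15; y[1] = 3×4 + 5×5 = 37; y[2] = 5×4 = 20

[15, 37, 20]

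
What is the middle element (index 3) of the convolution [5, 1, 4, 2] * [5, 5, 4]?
Use y[k] = Σ_i a[i]·b[k-i] at k=3. y[3] = 1×4 + 4×5 + 2×5 = 34

34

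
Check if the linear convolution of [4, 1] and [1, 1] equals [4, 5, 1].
Recompute linear convolution of [4, 1] and [1, 1]: y[0] = 4×1 = 4; y[1] = 4×1 + 1×1 = 5; y[2] = 1×1 = 1 → [4, 5, 1]. Given [4, 5, 1] matches, so answer: Yes

Yes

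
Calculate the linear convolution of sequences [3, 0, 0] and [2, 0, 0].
y[0] = 3×2 = 6; y[1] = 3×0 + 0×2 = 0; y[2] = 3×0 + 0×0 + 0×2 = 0; y[3] = 0×0 + 0×0 = 0; y[4] = 0×0 = 0

[6, 0, 0, 0, 0]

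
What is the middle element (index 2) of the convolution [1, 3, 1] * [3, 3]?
Use y[k] = Σ_i a[i]·b[k-i] at k=2. y[2] = 3×3 + 1×3 = 12

12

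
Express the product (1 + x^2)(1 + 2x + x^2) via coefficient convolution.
Ascending coefficients: a = [1, 0, 1], b = [1, 2, 1]. c[0] = 1×1 = 1; c[1] = 1×2 + 0×1 = 2; c[2] = 1×1 + 0×2 + 1×1 = 2; c[3] = 0×1 + 1×2 = 2; c[4] = 1×1 = 1. Result coefficients: [1, 2, 2, 2, 1] → 1 + 2x + 2x^2 + 2x^3 + x^4

1 + 2x + 2x^2 + 2x^3 + x^4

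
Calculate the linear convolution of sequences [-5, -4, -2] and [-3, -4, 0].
y[0] = -5×-3 = 15; y[1] = -5×-4 + -4×-3 = 32; y[2] = -5×0 + -4×-4 + -2×-3 = 22; y[3] = -4×0 + -2×-4 = 8; y[4] = -2×0 = 0

[15, 32, 22, 8, 0]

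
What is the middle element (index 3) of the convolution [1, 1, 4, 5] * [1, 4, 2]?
Use y[k] = Σ_i a[i]·b[k-i] at k=3. y[3] = 1×2 + 4×4 + 5×1 = 23

23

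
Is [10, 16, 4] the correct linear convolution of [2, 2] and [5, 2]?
Recompute linear convolution of [2, 2] and [5, 2]: y[0] = 2×5 = 10; y[1] = 2×2 + 2×5 = 14; y[2] = 2×2 = 4 → [10, 14, 4]. Compare to given [10, 16, 4]: they differ at index 1: given 16, correct 14, so answer: No

No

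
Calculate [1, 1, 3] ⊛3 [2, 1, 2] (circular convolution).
Use y[k] = Σ_j u[j]·v[(k-j) mod 3]. y[0] = 1×2 + 1×2 + 3×1 = 7; y[1] = 1×1 + 1×2 + 3×2 = 9; y[2] = 1×2 + 1×1 + 3×2 = 9. Result: [7, 9, 9]

[7, 9, 9]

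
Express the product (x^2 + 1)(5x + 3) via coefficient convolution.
Ascending coefficients: a = [1, 0, 1], b = [3, 5]. c[0] = 1×3 = 3; c[1] = 1×5 + 0×3 = 5; c[2] = 0×5 + 1×3 = 3; c[3] = 1×5 = 5. Result coefficients: [3, 5, 3, 5] → 5x^3 + 3x^2 + 5x + 3

5x^3 + 3x^2 + 5x + 3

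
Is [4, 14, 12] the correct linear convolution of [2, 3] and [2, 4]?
Recompute linear convolution of [2, 3] and [2, 4]: y[0] = 2×2 = 4; y[1] = 2×4 + 3×2 = 14; y[2] = 3×4 = 12 → [4, 14, 12]. Given [4, 14, 12] matches, so answer: Yes

Yes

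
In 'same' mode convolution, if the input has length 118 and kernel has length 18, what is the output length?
'Same' mode returns an output with the same length as the input: 118

118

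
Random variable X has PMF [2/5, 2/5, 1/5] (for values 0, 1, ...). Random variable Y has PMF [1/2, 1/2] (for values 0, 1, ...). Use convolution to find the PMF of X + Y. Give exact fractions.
P(X+Y=k) = Σ_i P(X=i)·P(Y=k-i) — a convolution of [2/5, 2/5, 1/5] and [1/2, 1/2]. P(X+Y=0) = (2/5)×(1/2) = 1/5; P(X+Y=1) = (2/5)×(1/2) + (2/5)×(1/2) = 1/5 + 1/5 = 2/5; P(X+Y=2) = (2/5)×(1/2) + (1/5)×(1/2) = 1/5 + 1/10 = 3/10; P(X+Y=3) = (1/5)×(1/2) = 1/10. PMF: [1/5, 2/5, 3/10, 1/10] (sums to 1 ✓)

[1/5, 2/5, 3/10, 1/10]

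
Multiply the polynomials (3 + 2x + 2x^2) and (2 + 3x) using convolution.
Ascending coefficients: a = [3, 2, 2], b = [2, 3]. c[0] = 3×2 = 6; c[1] = 3×3 + 2×2 = 13; c[2] = 2×3 + 2×2 = 10; c[3] = 2×3 = 6. Result coefficients: [6, 13, 10, 6] → 6 + 13x + 10x^2 + 6x^3

6 + 13x + 10x^2 + 6x^3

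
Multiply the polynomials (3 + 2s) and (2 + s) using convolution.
Ascending coefficients: a = [3, 2], b = [2, 1]. c[0] = 3×2 = 6; c[1] = 3×1 + 2×2 = 7; c[2] = 2×1 = 2. Result coefficients: [6, 7, 2] → 6 + 7s + 2s^2

6 + 7s + 2s^2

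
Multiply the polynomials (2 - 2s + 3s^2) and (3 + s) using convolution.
Ascending coefficients: a = [2, -2, 3], b = [3, 1]. c[0] = 2×3 = 6; c[1] = 2×1 + -2×3 = -4; c[2] = -2×1 + 3×3 = 7; c[3] = 3×1 = 3. Result coefficients: [6, -4, 7, 3] → 6 - 4s + 7s^2 + 3s^3

6 - 4s + 7s^2 + 3s^3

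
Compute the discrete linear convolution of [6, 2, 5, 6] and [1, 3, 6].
y[0] = 6×1 = 6; y[1] = 6×3 + 2×1 = 20; y[2] = 6×6 + 2×3 + 5×1 = 47; y[3] = 2×6 + 5×3 + 6×1 = 33; y[4] = 5×6 + 6×3 = 48; y[5] = 6×6 = 36

[6, 20, 47, 33, 48, 36]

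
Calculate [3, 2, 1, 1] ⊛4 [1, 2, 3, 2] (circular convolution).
Use y[k] = Σ_j u[j]·v[(k-j) mod 4]. y[0] = 3×1 + 2×2 + 1×3 + 1×2 = 12; y[1] = 3×2 + 2×1 + 1×2 + 1×3 = 13; y[2] = 3×3 + 2×2 + 1×1 + 1×2 = 16; y[3] = 3×2 + 2×3 + 1×2 + 1×1 = 15. Result: [12, 13, 16, 15]

[12, 13, 16, 15]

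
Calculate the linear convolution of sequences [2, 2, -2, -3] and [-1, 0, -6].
y[0] = 2×-1 = -2; y[1] = 2×0 + 2×-1 = -2; y[2] = 2×-6 + 2×0 + -2×-1 = -10; y[3] = 2×-6 + -2×0 + -3×-1 = -9; y[4] = -2×-6 + -3×0 = 12; y[5] = -3×-6 = 18

[-2, -2, -10, -9, 12, 18]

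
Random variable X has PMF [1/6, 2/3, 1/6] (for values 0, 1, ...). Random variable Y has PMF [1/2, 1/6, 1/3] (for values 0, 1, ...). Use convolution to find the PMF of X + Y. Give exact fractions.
P(X+Y=k) = Σ_i P(X=i)·P(Y=k-i) — a convolution of [1/6, 2/3, 1/6] and [1/2, 1/6, 1/3]. P(X+Y=0) = (1/6)×(1/2) = 1/12; P(X+Y=1) = (1/6)×(1/6) + (2/3)×(1/2) = 1/36 + 1/3 = 13/36; P(X+Y=2) = (1/6)×(1/3) + (2/3)×(1/6) + (1/6)×(1/2) = 1/18 + 1/9 + 1/12 = 1/4; P(X+Y=3) = (2/3)×(1/3) + (1/6)×(1/6) = 2/9 + 1/36 = 1/4; P(X+Y=4) = (1/6)×(1/3) = 1/18. PMF: [1/12, 13/36, 1/4, 1/4, 1/18] (sums to 1 ✓)

[1/12, 13/36, 1/4, 1/4, 1/18]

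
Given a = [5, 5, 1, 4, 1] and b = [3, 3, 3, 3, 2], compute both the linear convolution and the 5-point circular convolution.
Linear: y_lin[0] = 5×3 = 15; y_lin[1] = 5×3 + 5×3 = 30; y_lin[2] = 5×3 + 5×3 + 1×3 = 33; y_lin[3] = 5×3 + 5×3 + 1×3 + 4×3 = 45; y_lin[4] = 5×2 + 5×3 + 1×3 + 4×3 + 1×3 = 43; y_lin[5] = 5×2 + 1×3 + 4×3 + 1×3 = 28; y_lin[6] = 1×2 + 4×3 + 1×3 = 17; y_lin[7] = 4×2 + 1×3 = 11; y_lin[8] = 1×2 = 2 → [15, 30, 33, 45, 43, 28, 17, 11, 2]. Circular (length 5): y[0] = 5×3 + 5×2 + 1×3 + 4×3 + 1×3 = 43; y[1] = 5×3 + 5×3 + 1×2 + 4×3 + 1×3 = 47; y[2] = 5×3 + 5×3 + 1×3 + 4×2 + 1×3 = 44; y[3] = 5×3 + 5×3 + 1×3 + 4×3 + 1×2 = 47; y[4] = 5×2 + 5×3 + 1×3 + 4×3 + 1×3 = 43 → [43, 47, 44, 47, 43]

Linear: [15, 30, 33, 45, 43, 28, 17, 11, 2], Circular: [43, 47, 44, 47, 43]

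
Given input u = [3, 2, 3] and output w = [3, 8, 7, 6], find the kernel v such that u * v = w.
Output length 4 = len(u) + len(v) - 1 ⇒ len(v) = 2. Solve v forward using v[k] = (w[k] - Σ_{i≥1} u[i]·v[k-i]) / u[0]: v[0] = w[0] / u[0] = 3 / 3 = 1; v[1] = (w[1] - 2×1) / u[0] = (8 - 2×1) / 3 = 2. So v = [1, 2]. Forward-check [3, 2, 3] * [1, 2]: w[0] = 3×1 = 3; w[1] = 3×2 + 2×1 = 8; w[2] = 2×2 + 3×1 = 7; w[3] = 3×2 = 6 → [3, 8, 7, 6] ✓

[1, 2]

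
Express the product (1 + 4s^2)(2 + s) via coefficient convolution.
Ascending coefficients: a = [1, 0, 4], b = [2, 1]. c[0] = 1×2 = 2; c[1] = 1×1 + 0×2 = 1; c[2] = 0×1 + 4×2 = 8; c[3] = 4×1 = 4. Result coefficients: [2, 1, 8, 4] → 2 + s + 8s^2 + 4s^3

2 + s + 8s^2 + 4s^3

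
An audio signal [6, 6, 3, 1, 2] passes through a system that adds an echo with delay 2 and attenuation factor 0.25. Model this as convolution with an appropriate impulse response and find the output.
Direct-path + delayed-attenuated-path model → impulse response h = [1, 0, 0.25] (1 at lag 0, 0.25 at lag 2). Output y[n] = x[n] + 0.25·x[n - 2] (with x[n] = 0 outside 0..4): y[0] = 6 + 0.25×0 = 6; y[1] = 6 + 0.25×0 = 6; y[2] = 3 + 0.25×6 = 4.5; y[3] = 1 + 0.25×6 = 2.5; y[4] = 2 + 0.25×3 = 2.75; y[5] = 0 + 0.25×1 = 0.25; y[6] = 0 + 0.25×2 = 0.5. So y = [6, 6, 4.5, 2.5, 2.75, 0.25, 0.5]

[6, 6, 4.5, 2.5, 2.75, 0.25, 0.5]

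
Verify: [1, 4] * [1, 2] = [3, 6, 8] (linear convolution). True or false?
Recompute linear convolution of [1, 4] and [1, 2]: y[0] = 1×1 = 1; y[1] = 1×2 + 4×1 = 6; y[2] = 4×2 = 8 → [1, 6, 8]. Compare to given [3, 6, 8]: they differ at index 0: given 3, correct 1, so answer: No

No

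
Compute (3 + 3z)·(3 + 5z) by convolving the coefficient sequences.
Ascending coefficients: a = [3, 3], b = [3, 5]. c[0] = 3×3 = 9; c[1] = 3×5 + 3×3 = 24; c[2] = 3×5 = 15. Result coefficients: [9, 24, 15] → 9 + 24z + 15z^2

9 + 24z + 15z^2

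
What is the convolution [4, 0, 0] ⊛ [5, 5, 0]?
y[0] = 4×5 = 20; y[1] = 4×5 + 0×5 = 20; y[2] = 4×0 + 0×5 + 0×5 = 0; y[3] = 0×0 + 0×5 = 0; y[4] = 0×0 = 0

[20, 20, 0, 0, 0]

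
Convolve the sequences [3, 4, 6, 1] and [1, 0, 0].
y[0] = 3×1 = 3; y[1] = 3×0 + 4×1 = 4; y[2] = 3×0 + 4×0 + 6×1 = 6; y[3] = 4×0 + 6×0 + 1×1 = 1; y[4] = 6×0 + 1×0 = 0; y[5] = 1×0 = 0

[3, 4, 6, 1, 0, 0]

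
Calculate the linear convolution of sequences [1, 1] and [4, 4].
y[0] = 1×4 = 4; y[1] = 1×4 + 1×4 = 8; y[2] = 1×4 = 4

[4, 8, 4]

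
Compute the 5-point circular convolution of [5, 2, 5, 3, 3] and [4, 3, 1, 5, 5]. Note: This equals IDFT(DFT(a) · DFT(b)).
Either evaluate y[k] = Σ_j a[j]·b[(k-j) mod 5] directly, or use IDFT(DFT(a) · DFT(b)). y[0] = 5×4 + 2×5 + 5×5 + 3×1 + 3×3 = 67; y[1] = 5×3 + 2×4 + 5×5 + 3×5 + 3×1 = 66; y[2] = 5×1 + 2×3 + 5×4 + 3×5 + 3×5 = 61; y[3] = 5×5 + 2×1 + 5×3 + 3×4 + 3×5 = 69; y[4] = 5×5 + 2×5 + 5×1 + 3×3 + 3×4 = 61. Result: [67, 66, 61, 69, 61]

[67, 66, 61, 69, 61]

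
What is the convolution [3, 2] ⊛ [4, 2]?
y[0] = 3×4 = 12; y[1] = 3×2 + 2×4 = 14; y[2] = 2×2 = 4

[12, 14, 4]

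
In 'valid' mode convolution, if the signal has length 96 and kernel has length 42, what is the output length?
'Valid' mode counts only positions where the kernel fully overlaps the signal: m - n + 1 = 96 - 42 + 1 = 55

55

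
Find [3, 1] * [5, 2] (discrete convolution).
y[0] = 3×5 = 15; y[1] = 3×2 + 1×5 = 11; y[2] = 1×2 = 2

[15, 11, 2]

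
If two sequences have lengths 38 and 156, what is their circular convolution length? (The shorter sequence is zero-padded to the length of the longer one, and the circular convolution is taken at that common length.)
Circular convolution (zero-padding the shorter input) has length max(m, n) = max(38, 156) = 156

156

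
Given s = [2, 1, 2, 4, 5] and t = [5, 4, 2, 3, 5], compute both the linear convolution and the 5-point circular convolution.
Linear: y_lin[0] = 2×5 = 10; y_lin[1] = 2×4 + 1×5 = 13; y_lin[2] = 2×2 + 1×4 + 2×5 = 18; y_lin[3] = 2×3 + 1×2 + 2×4 + 4×5 = 36; y_lin[4] = 2×5 + 1×3 + 2×2 + 4×4 + 5×5 = 58; y_lin[5] = 1×5 + 2×3 + 4×2 + 5×4 = 39; y_lin[6] = 2×5 + 4×3 + 5×2 = 32; y_lin[7] = 4×5 + 5×3 = 35; y_lin[8] = 5×5 = 25 → [10, 13, 18, 36, 58, 39, 32, 35, 25]. Circular (length 5): y[0] = 2×5 + 1×5 + 2×3 + 4×2 + 5×4 = 49; y[1] = 2×4 + 1×5 + 2×5 + 4×3 + 5×2 = 45; y[2] = 2×2 + 1×4 + 2×5 + 4×5 + 5×3 = 53; y[3] = 2×3 + 1×2 + 2×4 + 4×5 + 5×5 = 61; y[4] = 2×5 + 1×3 + 2×2 + 4×4 + 5×5 = 58 → [49, 45, 53, 61, 58]

Linear: [10, 13, 18, 36, 58, 39, 32, 35, 25], Circular: [49, 45, 53, 61, 58]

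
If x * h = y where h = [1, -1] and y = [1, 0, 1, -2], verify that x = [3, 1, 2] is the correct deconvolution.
Forward-compute [3, 1, 2] * [1, -1]: y[0] = 3×1 = 3; y[1] = 3×-1 + 1×1 = -2; y[2] = 1×-1 + 2×1 = 1; y[3] = 2×-1 = -2 → [3, -2, 1, -2]. Does not match given y = [1, 0, 1, -2].

Not verified. [3, 1, 2] * [1, -1] = [3, -2, 1, -2], which differs from [1, 0, 1, -2] at index 0.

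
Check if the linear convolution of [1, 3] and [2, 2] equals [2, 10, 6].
Recompute linear convolution of [1, 3] and [2, 2]: y[0] = 1×2 = 2; y[1] = 1×2 + 3×2 = 8; y[2] = 3×2 = 6 → [2, 8, 6]. Compare to given [2, 10, 6]: they differ at index 1: given 10, correct 8, so answer: No

No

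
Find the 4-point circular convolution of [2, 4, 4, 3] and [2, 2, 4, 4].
Use y[k] = Σ_j s[j]·t[(k-j) mod 4]. y[0] = 2×2 + 4×4 + 4×4 + 3×2 = 42; y[1] = 2×2 + 4×2 + 4×4 + 3×4 = 40; y[2] = 2×4 + 4×2 + 4×2 + 3×4 = 36; y[3] = 2×4 + 4×4 + 4×2 + 3×2 = 38. Result: [42, 40, 36, 38]

[42, 40, 36, 38]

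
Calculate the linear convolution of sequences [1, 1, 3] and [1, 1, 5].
y[0] = 1×1 = 1; y[1] = 1×1 + 1×1 = 2; y[2] = 1×5 + 1×1 + 3×1 = 9; y[3] = 1×5 + 3×1 = 8; y[4] = 3×5 = 15

[1, 2, 9, 8, 15]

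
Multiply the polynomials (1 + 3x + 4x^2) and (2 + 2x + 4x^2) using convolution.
Ascending coefficients: a = [1, 3, 4], b = [2, 2, 4]. c[0] = 1×2 = 2; c[1] = 1×2 + 3×2 = 8; c[2] = 1×4 + 3×2 + 4×2 = 18; c[3] = 3×4 + 4×2 = 20; c[4] = 4×4 = 16. Result coefficients: [2, 8, 18, 20, 16] → 2 + 8x + 18x^2 + 20x^3 + 16x^4

2 + 8x + 18x^2 + 20x^3 + 16x^4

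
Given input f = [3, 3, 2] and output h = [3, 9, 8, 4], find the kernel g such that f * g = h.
Output length 4 = len(f) + len(g) - 1 ⇒ len(g) = 2. Solve g forward using g[k] = (h[k] - Σ_{i≥1} f[i]·g[k-i]) / f[0]: g[0] = h[0] / f[0] = 3 / 3 = 1; g[1] = (h[1] - 3×1) / f[0] = (9 - 3×1) / 3 = 2. So g = [1, 2]. Forward-check [3, 3, 2] * [1, 2]: h[0] = 3×1 = 3; h[1] = 3×2 + 3×1 = 9; h[2] = 3×2 + 2×1 = 8; h[3] = 2×2 = 4 → [3, 9, 8, 4] ✓

[1, 2]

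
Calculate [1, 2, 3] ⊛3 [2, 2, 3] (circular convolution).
Use y[k] = Σ_j s[j]·t[(k-j) mod 3]. y[0] = 1×2 + 2×3 + 3×2 = 14; y[1] = 1×2 + 2×2 + 3×3 = 15; y[2] = 1×3 + 2×2 + 3×2 = 13. Result: [14, 15, 13]

[14, 15, 13]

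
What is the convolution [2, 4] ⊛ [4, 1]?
y[0] = 2×4 = 8; y[1] = 2×1 + 4×4 = 18; y[2] = 4×1 = 4

[8, 18, 4]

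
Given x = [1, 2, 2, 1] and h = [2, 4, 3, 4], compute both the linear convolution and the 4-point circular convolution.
Linear: y_lin[0] = 1×2 = 2; y_lin[1] = 1×4 + 2×2 = 8; y_lin[2] = 1×3 + 2×4 + 2×2 = 15; y_lin[3] = 1×4 + 2×3 + 2×4 + 1×2 = 20; y_lin[4] = 2×4 + 2×3 + 1×4 = 18; y_lin[5] = 2×4 + 1×3 = 11; y_lin[6] = 1×4 = 4 → [2, 8, 15, 20, 18, 11, 4]. Circular (length 4): y[0] = 1×2 + 2×4 + 2×3 + 1×4 = 20; y[1] = 1×4 + 2×2 + 2×4 + 1×3 = 19; y[2] = 1×3 + 2×4 + 2×2 + 1×4 = 19; y[3] = 1×4 + 2×3 + 2×4 + 1×2 = 20 → [20, 19, 19, 20]

Linear: [2, 8, 15, 20, 18, 11, 4], Circular: [20, 19, 19, 20]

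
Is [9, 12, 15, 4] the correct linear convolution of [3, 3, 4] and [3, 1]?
Recompute linear convolution of [3, 3, 4] and [3, 1]: y[0] = 3×3 = 9; y[1] = 3×1 + 3×3 = 12; y[2] = 3×1 + 4×3 = 15; y[3] = 4×1 = 4 → [9, 12, 15, 4]. Given [9, 12, 15, 4] matches, so answer: Yes

Yes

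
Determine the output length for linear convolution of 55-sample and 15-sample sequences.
Linear/full convolution length: m + n - 1 = 55 + 15 - 1 = 69

69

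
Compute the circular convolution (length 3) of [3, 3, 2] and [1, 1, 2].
Use y[k] = Σ_j a[j]·b[(k-j) mod 3]. y[0] = 3×1 + 3×2 + 2×1 = 11; y[1] = 3×1 + 3×1 + 2×2 = 10; y[2] = 3×2 + 3×1 + 2×1 = 11. Result: [11, 10, 11]

[11, 10, 11]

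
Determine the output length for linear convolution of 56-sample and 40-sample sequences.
Linear/full convolution length: m + n - 1 = 56 + 40 - 1 = 95

95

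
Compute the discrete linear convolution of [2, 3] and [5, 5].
y[0] = 2×5 = 10; y[1] = 2×5 + 3×5 = 25; y[2] = 3×5 = 15

[10, 25, 15]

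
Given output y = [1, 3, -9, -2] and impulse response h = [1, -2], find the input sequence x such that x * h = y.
Deconvolve y=[1, 3, -9, -2] by h=[1, -2]. Since h[0]=1, solve forward: x[0] = y[0] / 1 = 1; x[1] = (y[1] - 1×-2) / 1 = 5; x[2] = (y[2] - 5×-2) / 1 = 1. So x = [1, 5, 1]. Check by forward convolution: y[0] = 1×1 = 1; y[1] = 1×-2 + 5×1 = 3; y[2] = 5×-2 + 1×1 = -9; y[3] = 1×-2 = -2

[1, 5, 1]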